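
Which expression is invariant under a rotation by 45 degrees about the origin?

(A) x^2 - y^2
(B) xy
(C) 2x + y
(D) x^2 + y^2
D

A rotation by 45 degrees sends (x, y) to (sqrt(2)x/2 - sqrt(2)y/2, sqrt(2)x/2 + sqrt(2)y/2).
Substitute the transformed coordinates into each option and compare with the original:
(A) x^2 - y^2  ->  (sqrt(2)x/2 - sqrt(2)y/2)^2 - (sqrt(2)x/2 + sqrt(2)y/2)^2 = -2xy   [differs from x^2 - y^2: not invariant]
(B) xy  ->  (sqrt(2)x/2 - sqrt(2)y/2)(sqrt(2)x/2 + sqrt(2)y/2) = x^2/2 - y^2/2   [differs from xy: not invariant]
(C) 2x + y  ->  2(sqrt(2)x/2 - sqrt(2)y/2) + (sqrt(2)x/2 + sqrt(2)y/2) = 3sqrt(2)x/2 - sqrt(2)y/2   [differs from 2x + y: not invariant]
(D) x^2 + y^2  ->  (sqrt(2)x/2 - sqrt(2)y/2)^2 + (sqrt(2)x/2 + sqrt(2)y/2)^2 = x^2 + y^2   [equals x^2 + y^2: invariant]

Only option (D), x^2 + y^2, is unchanged by the transformation.
Geometrically, x^2 + y^2 is the squared distance from the origin, which every rotation about the origin preserves.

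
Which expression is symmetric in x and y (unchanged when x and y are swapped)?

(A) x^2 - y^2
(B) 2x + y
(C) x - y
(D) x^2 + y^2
D

A symmetric expression is unchanged when the variables are permuted; here the transformation to test is the swap (x, y) -> (y, x).
Substitute the transformed coordinates into each option and compare with the original:
(A) x^2 - y^2  ->  (y)^2 - (x)^2 = -x^2 + y^2   [differs from x^2 - y^2: not invariant]
(B) 2x + y  ->  2(y) + (x) = x + 2y   [differs from 2x + y: not invariant]
(C) x - y  ->  (y) - (x) = -x + y   [differs from x - y: not invariant]
(D) x^2 + y^2  ->  (y)^2 + (x)^2 = x^2 + y^2   [equals x^2 + y^2: invariant]

Only option (D), x^2 + y^2, is unchanged by the transformation.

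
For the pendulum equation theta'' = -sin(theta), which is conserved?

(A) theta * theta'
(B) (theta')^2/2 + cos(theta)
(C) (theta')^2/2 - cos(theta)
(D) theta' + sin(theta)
C

A first integral I satisfies dI/dt = 0 along every solution. Differentiate each option and use the equation of motion:
(A) d/dt[theta * theta'] = (theta')^2 + theta theta'' = (theta')^2 - theta sin(theta), not identically 0
(B) d/dt[(theta')^2/2 + cos(theta)] = theta' theta'' - sin(theta) theta' = -2 theta' sin(theta), not identically 0
(C) d/dt[(theta')^2/2 - cos(theta)] = theta' theta'' + sin(theta) theta' = theta'(-sin(theta)) + theta' sin(theta) = 0
(D) d/dt[theta' + sin(theta)] = theta'' + cos(theta) theta' = -sin(theta) + theta' cos(theta), not identically 0

Only (C) has zero time-derivative. This is the total energy: kinetic (theta')^2/2 plus potential -cos(theta).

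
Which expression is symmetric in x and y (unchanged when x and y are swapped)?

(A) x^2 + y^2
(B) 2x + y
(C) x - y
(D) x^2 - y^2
A

A symmetric expression is unchanged when the variables are permuted; here the transformation to test is the swap (x, y) -> (y, x).
Substitute the transformed coordinates into each option and compare with the original:
(A) x^2 + y^2  ->  (y)^2 + (x)^2 = x^2 + y^2   [equals x^2 + y^2: invariant]
(B) 2x + y  ->  2(y) + (x) = x + 2y   [differs from 2x + y: not invariant]
(C) x - y  ->  (y) - (x) = -x + y   [differs from x - y: not invariant]
(D) x^2 - y^2  ->  (y)^2 - (x)^2 = -x^2 + y^2   [differs from x^2 - y^2: not invariant]

Only option (A), x^2 + y^2, is unchanged by the transformation.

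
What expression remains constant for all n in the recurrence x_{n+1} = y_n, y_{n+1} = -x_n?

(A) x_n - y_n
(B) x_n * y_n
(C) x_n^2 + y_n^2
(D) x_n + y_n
C

For the recurrence x_{n+1} = y_n, y_{n+1} = -x_n:

x_{n+1}^2 + y_{n+1}^2 = y_n^2 + (-x_n)^2 = x_n^2 + y_n^2
The sum of squares is conserved (like energy in a harmonic oscillator).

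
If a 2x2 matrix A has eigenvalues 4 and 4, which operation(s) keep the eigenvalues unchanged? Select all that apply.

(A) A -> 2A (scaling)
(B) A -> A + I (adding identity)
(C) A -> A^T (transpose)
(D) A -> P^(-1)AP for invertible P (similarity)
C and D

Eigenvalues are preserved by:
1. Similarity transformations: A -> P^(-1)AP (same characteristic polynomial)
2. Transpose: A^T has the same eigenvalues as A

Eigenvalues are NOT preserved by:
- Adding identity: eigenvalues become 4+1, 4+1
- Scaling: eigenvalues become 8, 8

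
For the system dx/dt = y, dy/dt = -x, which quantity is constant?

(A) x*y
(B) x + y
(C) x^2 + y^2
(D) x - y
C

A first integral I satisfies dI/dt = 0 along every solution. Differentiate each option and use the equation of motion:
(A) d/dt[x*y] = (dx/dt)y + x(dy/dt) = y^2 - x^2, not identically 0
(B) d/dt[x + y] = y + (-x) = y - x, not identically 0
(C) d/dt[x^2 + y^2] = 2x*dx/dt + 2y*dy/dt = 2x*y + 2y*(-x) = 0
(D) d/dt[x - y] = y - (-x) = x + y, not identically 0

Only (C) has zero time-derivative. So x^2 + y^2 (the squared radius; trajectories are circles) is the conserved quantity.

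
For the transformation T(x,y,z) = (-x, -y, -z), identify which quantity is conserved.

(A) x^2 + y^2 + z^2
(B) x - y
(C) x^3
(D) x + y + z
A

Apply T(x,y,z) = (-x, -y, -z) to each option, i.e. replace (x, y, z) by the transformed coordinates.
Substitute the transformed coordinates into each option and compare with the original:
(A) x^2 + y^2 + z^2  ->  (-x)^2 + (-y)^2 + (-z)^2 = x^2 + y^2 + z^2   [equals x^2 + y^2 + z^2: invariant]
(B) x - y  ->  (-x) - (-y) = -x + y   [differs from x - y: not invariant]
(C) x^3  ->  (-x)^3 = -x^3   [differs from x^3: not invariant]
(D) x + y + z  ->  (-x) + (-y) + (-z) = -x - y - z   [differs from x + y + z: not invariant]

Only option (A), x^2 + y^2 + z^2, is unchanged by the transformation.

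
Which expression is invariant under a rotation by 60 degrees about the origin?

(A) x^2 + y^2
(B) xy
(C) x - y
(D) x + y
A

A rotation by 60 degrees sends (x, y) to (x/2 - sqrt(3)y/2, sqrt(3)x/2 + y/2).
Substitute the transformed coordinates into each option and compare with the original:
(A) x^2 + y^2  ->  (x/2 - sqrt(3)y/2)^2 + (sqrt(3)x/2 + y/2)^2 = x^2 + y^2   [equals x^2 + y^2: invariant]
(B) xy  ->  (x/2 - sqrt(3)y/2)(sqrt(3)x/2 + y/2) = sqrt(3)x^2/4 - xy/2 - sqrt(3)y^2/4   [differs from xy: not invariant]
(C) x - y  ->  (x/2 - sqrt(3)y/2) - (sqrt(3)x/2 + y/2) = -sqrt(3)x/2 + x/2 - sqrt(3)y/2 - y/2   [differs from x - y: not invariant]
(D) x + y  ->  (x/2 - sqrt(3)y/2) + (sqrt(3)x/2 + y/2) = x/2 + sqrt(3)x/2 - sqrt(3)y/2 + y/2   [differs from x + y: not invariant]

Only option (A), x^2 + y^2, is unchanged by the transformation.
Geometrically, x^2 + y^2 is the squared distance from the origin, which every rotation about the origin preserves.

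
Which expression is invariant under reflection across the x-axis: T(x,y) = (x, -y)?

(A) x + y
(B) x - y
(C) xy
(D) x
D

The map is reflection across the x-axis: T(x,y) = (x, -y).
Substitute the transformed coordinates into each option and compare with the original:
(A) x + y  ->  (x) + (-y) = x - y   [differs from x + y: not invariant]
(B) x - y  ->  (x) - (-y) = x + y   [differs from x - y: not invariant]
(C) xy  ->  (x)(-y) = -xy   [differs from xy: not invariant]
(D) x  ->  (x) = x   [equals x: invariant]

Only option (D), x, is unchanged by the transformation.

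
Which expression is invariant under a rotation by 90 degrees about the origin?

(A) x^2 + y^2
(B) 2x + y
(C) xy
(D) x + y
A

A rotation by 90 degrees sends (x, y) to (-y, x).
Substitute the transformed coordinates into each option and compare with the original:
(A) x^2 + y^2  ->  (-y)^2 + (x)^2 = x^2 + y^2   [equals x^2 + y^2: invariant]
(B) 2x + y  ->  2(-y) + (x) = x - 2y   [differs from 2x + y: not invariant]
(C) xy  ->  (-y)(x) = -xy   [differs from xy: not invariant]
(D) x + y  ->  (-y) + (x) = x - y   [differs from x + y: not invariant]

Only option (A), x^2 + y^2, is unchanged by the transformation.
Geometrically, x^2 + y^2 is the squared distance from the origin, which every rotation about the origin preserves.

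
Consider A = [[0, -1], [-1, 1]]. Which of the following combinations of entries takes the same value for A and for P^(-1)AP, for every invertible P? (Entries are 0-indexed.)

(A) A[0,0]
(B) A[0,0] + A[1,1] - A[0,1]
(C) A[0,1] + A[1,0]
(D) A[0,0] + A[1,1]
D

A[0,0] + A[1,1] is the trace of A. By the cyclic property of the trace, tr(P^(-1)AP) = tr(APP^(-1)) = tr(A), so it is the same for every matrix similar to A.

The other combinations are not similarity invariants. For example, take P = [[1, 2], [0, 1]] (det P = 1), so P^(-1) = [[1, -2], [0, 1]] and
B = P^(-1)AP = [[2, 1], [-1, -1]].
Evaluating each option on A and on B:
(A) A[0,0]: 0 for A, 2 for B -> changes
(B) A[0,0] + A[1,1] - A[0,1]: 2 for A, 0 for B -> changes
(C) A[0,1] + A[1,0]: -2 for A, 0 for B -> changes
(D) A[0,0] + A[1,1]: 1 for A, 1 for B -> unchanged

Only (D) A[0,0] + A[1,1] = 1 survives (and it does so for every P, not just this one), so it is the invariant.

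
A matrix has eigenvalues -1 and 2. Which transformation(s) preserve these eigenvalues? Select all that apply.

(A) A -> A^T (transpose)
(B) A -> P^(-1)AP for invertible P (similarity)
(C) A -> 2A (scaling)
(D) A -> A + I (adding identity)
A and B

Eigenvalues are preserved by:
1. Similarity transformations: A -> P^(-1)AP (same characteristic polynomial)
2. Transpose: A^T has the same eigenvalues as A

Eigenvalues are NOT preserved by:
- Adding identity: eigenvalues become -1+1, 2+1
- Scaling: eigenvalues become -2, 4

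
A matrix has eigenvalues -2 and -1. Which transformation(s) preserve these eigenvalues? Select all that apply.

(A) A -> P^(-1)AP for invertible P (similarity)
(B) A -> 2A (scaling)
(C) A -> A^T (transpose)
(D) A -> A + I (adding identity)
A and C

Eigenvalues are preserved by:
1. Similarity transformations: A -> P^(-1)AP (same characteristic polynomial)
2. Transpose: A^T has the same eigenvalues as A

Eigenvalues are NOT preserved by:
- Adding identity: eigenvalues become -2+1, -1+1
- Scaling: eigenvalues become -4, -2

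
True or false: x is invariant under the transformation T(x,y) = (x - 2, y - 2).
False

Substitute T(x,y) = (x - 2, y - 2) into the expression and compare with the original.

Original: x
After applying T: (x - 2) = x - 2

This differs from the original x (difference: -2), so the expression is NOT invariant.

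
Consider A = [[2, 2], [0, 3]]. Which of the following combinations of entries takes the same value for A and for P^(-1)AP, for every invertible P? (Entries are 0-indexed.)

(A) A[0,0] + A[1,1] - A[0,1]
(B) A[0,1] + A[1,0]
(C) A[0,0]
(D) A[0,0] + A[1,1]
D

A[0,0] + A[1,1] is the trace of A. By the cyclic property of the trace, tr(P^(-1)AP) = tr(APP^(-1)) = tr(A), so it is the same for every matrix similar to A.

The other combinations are not similarity invariants. For example, take P = [[1, 1], [1, 2]] (det P = 1), so P^(-1) = [[2, -1], [-1, 1]] and
B = P^(-1)AP = [[5, 6], [-1, 0]].
Evaluating each option on A and on B:
(A) A[0,0] + A[1,1] - A[0,1]: 3 for A, -1 for B -> changes
(B) A[0,1] + A[1,0]: 2 for A, 5 for B -> changes
(C) A[0,0]: 2 for A, 5 for B -> changes
(D) A[0,0] + A[1,1]: 5 for A, 5 for B -> unchanged

Only (D) A[0,0] + A[1,1] = 5 survives (and it does so for every P, not just this one), so it is the invariant.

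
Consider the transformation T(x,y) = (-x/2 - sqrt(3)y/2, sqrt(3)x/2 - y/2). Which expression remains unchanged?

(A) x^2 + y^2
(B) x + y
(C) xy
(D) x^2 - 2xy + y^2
A

An expression E(x,y) is invariant under T if E(T(x,y)) = E(x,y). Here T(x,y) = (-x/2 - sqrt(3)y/2, sqrt(3)x/2 - y/2).
Substitute the transformed coordinates into each option and compare with the original:
(A) x^2 + y^2  ->  (-x/2 - sqrt(3)y/2)^2 + (sqrt(3)x/2 - y/2)^2 = x^2 + y^2   [equals x^2 + y^2: invariant]
(B) x + y  ->  (-x/2 - sqrt(3)y/2) + (sqrt(3)x/2 - y/2) = -x/2 + sqrt(3)x/2 - sqrt(3)y/2 - y/2   [differs from x + y: not invariant]
(C) xy  ->  (-x/2 - sqrt(3)y/2)(sqrt(3)x/2 - y/2) = -sqrt(3)x^2/4 - xy/2 + sqrt(3)y^2/4   [differs from xy: not invariant]
(D) x^2 - 2xy + y^2  ->  (-x/2 - sqrt(3)y/2)^2 - 2(-x/2 - sqrt(3)y/2)(sqrt(3)x/2 - y/2) + (sqrt(3)x/2 - y/2)^2 = sqrt(3)x^2/2 + x^2 + xy - sqrt(3)y^2/2 + y^2   [differs from x^2 - 2xy + y^2: not invariant]

Only option (A), x^2 + y^2, is unchanged by the transformation.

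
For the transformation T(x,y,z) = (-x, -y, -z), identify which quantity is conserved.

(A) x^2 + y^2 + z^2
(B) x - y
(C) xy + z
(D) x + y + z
A

Apply T(x,y,z) = (-x, -y, -z) to each option, i.e. replace (x, y, z) by the transformed coordinates.
Substitute the transformed coordinates into each option and compare with the original:
(A) x^2 + y^2 + z^2  ->  (-x)^2 + (-y)^2 + (-z)^2 = x^2 + y^2 + z^2   [equals x^2 + y^2 + z^2: invariant]
(B) x - y  ->  (-x) - (-y) = -x + y   [differs from x - y: not invariant]
(C) xy + z  ->  (-x)(-y) + (-z) = xy - z   [differs from xy + z: not invariant]
(D) x + y + z  ->  (-x) + (-y) + (-z) = -x - y - z   [differs from x + y + z: not invariant]

Only option (A), x^2 + y^2 + z^2, is unchanged by the transformation.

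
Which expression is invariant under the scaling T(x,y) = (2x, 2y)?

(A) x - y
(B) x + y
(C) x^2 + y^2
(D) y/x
D

Under the uniform scaling T(x,y) = (2x, 2y):
Substitute the transformed coordinates into each option and compare with the original:
(A) x - y  ->  (2x) - (2y) = 2x - 2y   [differs from x - y: not invariant]
(B) x + y  ->  (2x) + (2y) = 2x + 2y   [differs from x + y: not invariant]
(C) x^2 + y^2  ->  (2x)^2 + (2y)^2 = 4x^2 + 4y^2   [differs from x^2 + y^2: not invariant]
(D) y/x  ->  (2y)/(2x) = y/x   [equals y/x: invariant]

Only option (D), y/x, is unchanged by the transformation.
The common factor 2 cancels in a ratio of coordinates, while sums, products and sums of squares pick up factors of 2 or 4.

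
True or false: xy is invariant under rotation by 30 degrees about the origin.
False

Applying rotation by 30 degrees: x' = x*cos(30 degrees) - y*sin(30 degrees) = sqrt(3)x/2 - y/2, y' = x*sin(30 degrees) + y*cos(30 degrees) = x/2 + sqrt(3)y/2

Substituting into xy:
(sqrt(3)x/2 - y/2)(x/2 + sqrt(3)y/2)
= sqrt(3)x^2/4 + xy/2 - sqrt(3)y^2/4

This differs from the original expression xy, so it is NOT invariant.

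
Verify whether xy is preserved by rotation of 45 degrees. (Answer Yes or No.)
No

Applying rotation by 45 degrees: x' = x*cos(45 degrees) - y*sin(45 degrees) = sqrt(2)x/2 - sqrt(2)y/2, y' = x*sin(45 degrees) + y*cos(45 degrees) = sqrt(2)x/2 + sqrt(2)y/2

Substituting into xy:
(sqrt(2)x/2 - sqrt(2)y/2)(sqrt(2)x/2 + sqrt(2)y/2)
= x^2/2 - y^2/2

This differs from the original expression xy, so it is NOT invariant.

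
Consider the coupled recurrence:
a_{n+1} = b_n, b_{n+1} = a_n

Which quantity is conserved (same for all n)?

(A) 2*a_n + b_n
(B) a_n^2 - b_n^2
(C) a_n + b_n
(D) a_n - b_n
C

Replace a_n by a_{n+1} = b_n and b_n by b_{n+1} = a_n in each option and simplify:
(A) 2*a_n + b_n  ->  2*(b_n) + (a_n) = a_n + 2*b_n   [not conserved]
(B) a_n^2 - b_n^2  ->  (b_n)^2 - (a_n)^2 = -a_n^2 + b_n^2   [not conserved]
(C) a_n + b_n  ->  (b_n) + (a_n) = a_n + b_n   [conserved]
(D) a_n - b_n  ->  (b_n) - (a_n) = -a_n + b_n   [not conserved]

Only (C) a_n + b_n returns to itself after one step, so it is the conserved quantity.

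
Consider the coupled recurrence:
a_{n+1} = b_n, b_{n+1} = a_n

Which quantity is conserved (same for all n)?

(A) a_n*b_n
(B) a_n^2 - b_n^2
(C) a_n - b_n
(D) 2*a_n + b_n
A

Replace a_n by a_{n+1} = b_n and b_n by b_{n+1} = a_n in each option and simplify:
(A) a_n*b_n  ->  (b_n)*(a_n) = a_n*b_n   [conserved]
(B) a_n^2 - b_n^2  ->  (b_n)^2 - (a_n)^2 = -a_n^2 + b_n^2   [not conserved]
(C) a_n - b_n  ->  (b_n) - (a_n) = -a_n + b_n   [not conserved]
(D) 2*a_n + b_n  ->  2*(b_n) + (a_n) = a_n + 2*b_n   [not conserved]

Only (A) a_n*b_n returns to itself after one step, so it is the conserved quantity.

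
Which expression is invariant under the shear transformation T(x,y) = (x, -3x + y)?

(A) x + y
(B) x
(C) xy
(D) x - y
B

Under the shear T(x,y) = (x, -3x + y):
Substitute the transformed coordinates into each option and compare with the original:
(A) x + y  ->  (x) + (-3x + y) = -2x + y   [differs from x + y: not invariant]
(B) x  ->  (x) = x   [equals x: invariant]
(C) xy  ->  (x)(-3x + y) = -3x^2 + xy   [differs from xy: not invariant]
(D) x - y  ->  (x) - (-3x + y) = 4x - y   [differs from x - y: not invariant]

Only option (B), x, is unchanged by the transformation.
A vertical shear moves points parallel to the y-axis, so the x-coordinate (and any function of x alone) is unchanged.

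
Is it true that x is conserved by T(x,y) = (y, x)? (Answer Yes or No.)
No

Substitute T(x,y) = (y, x) into the expression and compare with the original.

Original: x
After applying T: (y) = y

This differs from the original x (difference: -x + y), so the expression is NOT invariant.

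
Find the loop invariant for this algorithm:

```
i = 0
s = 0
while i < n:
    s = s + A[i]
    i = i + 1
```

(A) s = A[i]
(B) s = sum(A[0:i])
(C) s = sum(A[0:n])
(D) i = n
B

A loop invariant must hold before the first iteration and be re-established by every execution of the body.

(B) s = sum(A[0:i]): Initially i = 0 and s = 0 = sum of the empty slice A[0:0]. If s = sum(A[0:i]) holds at the top of an iteration, the body sets s to sum(A[0:i]) + A[i] = sum(A[0:i+1]) and then i to i+1, so s = sum(A[0:i]) holds again. At exit i = n, giving s = sum(A[0:n]).

The other options fail:
(A) s = A[i]: after the first iteration s = A[0] but i = 1, so s = A[i] compares s with the wrong element (and fails in general).
(C) s = sum(A[0:n]): false before the loop (s = 0, not the full sum) -- it only becomes true at exit.
(D) i = n: false initially (i = 0); it is the exit condition, not an invariant.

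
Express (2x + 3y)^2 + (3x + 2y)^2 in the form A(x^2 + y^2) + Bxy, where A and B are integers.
13(x^2 + y^2) + 24xy

Expanding: (2x + 3y)^2 = 4x^2 + 12xy + 9y^2
(3x + 2y)^2 = 9x^2 + 12xy + 4y^2
Sum = (4+9)(x^2+y^2) + 24xy = 13(x^2 + y^2) + 24xy
This is symmetric in x and y.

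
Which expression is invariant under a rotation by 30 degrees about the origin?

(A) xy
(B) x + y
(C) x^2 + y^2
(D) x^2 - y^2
C

A rotation by 30 degrees sends (x, y) to (sqrt(3)x/2 - y/2, x/2 + sqrt(3)y/2).
Substitute the transformed coordinates into each option and compare with the original:
(A) xy  ->  (sqrt(3)x/2 - y/2)(x/2 + sqrt(3)y/2) = sqrt(3)x^2/4 + xy/2 - sqrt(3)y^2/4   [differs from xy: not invariant]
(B) x + y  ->  (sqrt(3)x/2 - y/2) + (x/2 + sqrt(3)y/2) = x/2 + sqrt(3)x/2 - y/2 + sqrt(3)y/2   [differs from x + y: not invariant]
(C) x^2 + y^2  ->  (sqrt(3)x/2 - y/2)^2 + (x/2 + sqrt(3)y/2)^2 = x^2 + y^2   [equals x^2 + y^2: invariant]
(D) x^2 - y^2  ->  (sqrt(3)x/2 - y/2)^2 - (x/2 + sqrt(3)y/2)^2 = x^2/2 - sqrt(3)xy - y^2/2   [differs from x^2 - y^2: not invariant]

Only option (C), x^2 + y^2, is unchanged by the transformation.
Geometrically, x^2 + y^2 is the squared distance from the origin, which every rotation about the origin preserves.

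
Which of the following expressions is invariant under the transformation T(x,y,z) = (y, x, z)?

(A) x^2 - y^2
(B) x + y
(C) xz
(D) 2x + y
B

Apply T(x,y,z) = (y, x, z) to each option, i.e. replace (x, y, z) by the transformed coordinates.
Substitute the transformed coordinates into each option and compare with the original:
(A) x^2 - y^2  ->  (y)^2 - (x)^2 = -x^2 + y^2   [differs from x^2 - y^2: not invariant]
(B) x + y  ->  (y) + (x) = x + y   [equals x + y: invariant]
(C) xz  ->  (y)(z) = yz   [differs from xz: not invariant]
(D) 2x + y  ->  2(y) + (x) = x + 2y   [differs from 2x + y: not invariant]

Only option (B), x + y, is unchanged by the transformation.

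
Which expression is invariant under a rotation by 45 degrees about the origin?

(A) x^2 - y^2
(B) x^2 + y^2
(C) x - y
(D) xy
B

A rotation by 45 degrees sends (x, y) to (sqrt(2)x/2 - sqrt(2)y/2, sqrt(2)x/2 + sqrt(2)y/2).
Substitute the transformed coordinates into each option and compare with the original:
(A) x^2 - y^2  ->  (sqrt(2)x/2 - sqrt(2)y/2)^2 - (sqrt(2)x/2 + sqrt(2)y/2)^2 = -2xy   [differs from x^2 - y^2: not invariant]
(B) x^2 + y^2  ->  (sqrt(2)x/2 - sqrt(2)y/2)^2 + (sqrt(2)x/2 + sqrt(2)y/2)^2 = x^2 + y^2   [equals x^2 + y^2: invariant]
(C) x - y  ->  (sqrt(2)x/2 - sqrt(2)y/2) - (sqrt(2)x/2 + sqrt(2)y/2) = -sqrt(2)y   [differs from x - y: not invariant]
(D) xy  ->  (sqrt(2)x/2 - sqrt(2)y/2)(sqrt(2)x/2 + sqrt(2)y/2) = x^2/2 - y^2/2   [differs from xy: not invariant]

Only option (B), x^2 + y^2, is unchanged by the transformation.
Geometrically, x^2 + y^2 is the squared distance from the origin, which every rotation about the origin preserves.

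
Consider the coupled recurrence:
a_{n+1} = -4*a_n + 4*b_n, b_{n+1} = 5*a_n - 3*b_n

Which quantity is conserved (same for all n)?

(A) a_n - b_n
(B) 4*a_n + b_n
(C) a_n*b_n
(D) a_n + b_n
D

Replace a_n by a_{n+1} = -4*a_n + 4*b_n and b_n by b_{n+1} = 5*a_n - 3*b_n in each option and simplify:
(A) a_n - b_n  ->  (-4*a_n + 4*b_n) - (5*a_n - 3*b_n) = -9*a_n + 7*b_n   [not conserved]
(B) 4*a_n + b_n  ->  4*(-4*a_n + 4*b_n) + (5*a_n - 3*b_n) = -11*a_n + 13*b_n   [not conserved]
(C) a_n*b_n  ->  (-4*a_n + 4*b_n)*(5*a_n - 3*b_n) = -20*a_n^2 + 32*a_n*b_n - 12*b_n^2   [not conserved]
(D) a_n + b_n  ->  (-4*a_n + 4*b_n) + (5*a_n - 3*b_n) = a_n + b_n   [conserved]

Only (D) a_n + b_n returns to itself after one step, so it is the conserved quantity.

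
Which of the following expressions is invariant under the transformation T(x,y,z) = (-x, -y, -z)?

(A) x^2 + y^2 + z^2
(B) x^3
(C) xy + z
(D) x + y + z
A

Apply T(x,y,z) = (-x, -y, -z) to each option, i.e. replace (x, y, z) by the transformed coordinates.
Substitute the transformed coordinates into each option and compare with the original:
(A) x^2 + y^2 + z^2  ->  (-x)^2 + (-y)^2 + (-z)^2 = x^2 + y^2 + z^2   [equals x^2 + y^2 + z^2: invariant]
(B) x^3  ->  (-x)^3 = -x^3   [differs from x^3: not invariant]
(C) xy + z  ->  (-x)(-y) + (-z) = xy - z   [differs from xy + z: not invariant]
(D) x + y + z  ->  (-x) + (-y) + (-z) = -x - y - z   [differs from x + y + z: not invariant]

Only option (A), x^2 + y^2 + z^2, is unchanged by the transformation.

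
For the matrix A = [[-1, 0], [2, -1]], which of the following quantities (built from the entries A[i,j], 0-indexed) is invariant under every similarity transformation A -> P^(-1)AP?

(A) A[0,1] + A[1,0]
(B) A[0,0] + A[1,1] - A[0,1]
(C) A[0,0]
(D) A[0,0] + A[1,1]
D

A[0,0] + A[1,1] is the trace of A. By the cyclic property of the trace, tr(P^(-1)AP) = tr(APP^(-1)) = tr(A), so it is the same for every matrix similar to A.

The other combinations are not similarity invariants. For example, take P = [[1, 2], [0, 1]] (det P = 1), so P^(-1) = [[1, -2], [0, 1]] and
B = P^(-1)AP = [[-5, -8], [2, 3]].
Evaluating each option on A and on B:
(A) A[0,1] + A[1,0]: 2 for A, -6 for B -> changes
(B) A[0,0] + A[1,1] - A[0,1]: -2 for A, 6 for B -> changes
(C) A[0,0]: -1 for A, -5 for B -> changes
(D) A[0,0] + A[1,1]: -2 for A, -2 for B -> unchanged

Only (D) A[0,0] + A[1,1] = -2 survives (and it does so for every P, not just this one), so it is the invariant.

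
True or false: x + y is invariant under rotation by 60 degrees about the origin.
False

Applying rotation by 60 degrees: x' = x*cos(60 degrees) - y*sin(60 degrees) = x/2 - sqrt(3)y/2, y' = x*sin(60 degrees) + y*cos(60 degrees) = sqrt(3)x/2 + y/2

Substituting into x + y:
(x/2 - sqrt(3)y/2) + (sqrt(3)x/2 + y/2)
= x/2 + sqrt(3)x/2 - sqrt(3)y/2 + y/2

This differs from the original expression x + y, so it is NOT invariant.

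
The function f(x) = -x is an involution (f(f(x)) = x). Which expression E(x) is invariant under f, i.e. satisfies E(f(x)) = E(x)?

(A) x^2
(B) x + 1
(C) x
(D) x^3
A

Replace x by f(x) = -x in each option and simplify. As a quick numerical cross-check, also compare E(4) with E(f(4)) = E(-4).

(A) x^2  ->  (-x)^2, which simplifies back to x^2; check: E(4) = 16, E(-4) = 16.   [invariant]
(B) x + 1  ->  (-x) + 1 = 1 - x; check: E(4) = 5 but E(-4) = -3.   [not invariant]
(C) x  ->  (-x) = -x; check: E(4) = 4 but E(-4) = -4.   [not invariant]
(D) x^3  ->  (-x)^3 = -x^3; check: E(4) = 64 but E(-4) = -64.   [not invariant]

Only (A) is unchanged. E is symmetric under swapping x with f(x) = -x, which is exactly what an involution does.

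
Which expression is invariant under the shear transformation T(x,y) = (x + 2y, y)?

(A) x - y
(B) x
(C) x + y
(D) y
D

Under the shear T(x,y) = (x + 2y, y):
Substitute the transformed coordinates into each option and compare with the original:
(A) x - y  ->  (x + 2y) - (y) = x + y   [differs from x - y: not invariant]
(B) x  ->  (x + 2y) = x + 2y   [differs from x: not invariant]
(C) x + y  ->  (x + 2y) + (y) = x + 3y   [differs from x + y: not invariant]
(D) y  ->  (y) = y   [equals y: invariant]

Only option (D), y, is unchanged by the transformation.
A horizontal shear moves points parallel to the x-axis, so the y-coordinate (and any function of y alone) is unchanged.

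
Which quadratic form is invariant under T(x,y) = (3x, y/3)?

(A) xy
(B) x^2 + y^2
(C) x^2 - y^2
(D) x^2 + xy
A

T multiplies x by 3 and divides y by 3.
Substitute the transformed coordinates into each option and compare with the original:
(A) xy  ->  (3x)(y/3) = xy   [equals xy: invariant]
(B) x^2 + y^2  ->  (3x)^2 + (y/3)^2 = 9x^2 + y^2/9   [differs from x^2 + y^2: not invariant]
(C) x^2 - y^2  ->  (3x)^2 - (y/3)^2 = 9x^2 - y^2/9   [differs from x^2 - y^2: not invariant]
(D) x^2 + xy  ->  (3x)^2 + (3x)(y/3) = 9x^2 + xy   [differs from x^2 + xy: not invariant]

Only option (A), xy, is unchanged by the transformation.
The factors 3 and 1/3 cancel only in the pure product xy.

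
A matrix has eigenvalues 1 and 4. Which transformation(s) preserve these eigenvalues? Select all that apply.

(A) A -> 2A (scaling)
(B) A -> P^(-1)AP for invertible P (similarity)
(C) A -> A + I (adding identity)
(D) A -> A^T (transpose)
B and D

Eigenvalues are preserved by:
1. Similarity transformations: A -> P^(-1)AP (same characteristic polynomial)
2. Transpose: A^T has the same eigenvalues as A

Eigenvalues are NOT preserved by:
- Adding identity: eigenvalues become 1+1, 4+1
- Scaling: eigenvalues become 2, 8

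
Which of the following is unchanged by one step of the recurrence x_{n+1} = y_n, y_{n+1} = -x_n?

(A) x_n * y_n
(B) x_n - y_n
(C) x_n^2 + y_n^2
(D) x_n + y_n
C

For the recurrence x_{n+1} = y_n, y_{n+1} = -x_n:

x_{n+1}^2 + y_{n+1}^2 = y_n^2 + (-x_n)^2 = x_n^2 + y_n^2
The sum of squares is conserved (like energy in a harmonic oscillator).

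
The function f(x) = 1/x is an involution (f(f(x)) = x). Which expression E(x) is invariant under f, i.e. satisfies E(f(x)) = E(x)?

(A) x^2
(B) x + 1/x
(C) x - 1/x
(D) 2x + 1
B

Replace x by f(x) = 1/x in each option and simplify. As a quick numerical cross-check, also compare E(4) with E(f(4)) = E(1/4).

(A) x^2  ->  (1/x)^2 = x^(-2); check: E(4) = 16 but E(1/4) = 1/16.   [not invariant]
(B) x + 1/x  ->  (1/x) + 1/(1/x), which simplifies back to x + 1/x; check: E(4) = 17/4, E(1/4) = 17/4.   [invariant]
(C) x - 1/x  ->  (1/x) - 1/(1/x) = -x + 1/x; check: E(4) = 15/4 but E(1/4) = -15/4.   [not invariant]
(D) 2x + 1  ->  2(1/x) + 1 = (x + 2)/x; check: E(4) = 9 but E(1/4) = 3/2.   [not invariant]

Only (B) is unchanged. E is symmetric under swapping x with f(x) = 1/x, which is exactly what an involution does.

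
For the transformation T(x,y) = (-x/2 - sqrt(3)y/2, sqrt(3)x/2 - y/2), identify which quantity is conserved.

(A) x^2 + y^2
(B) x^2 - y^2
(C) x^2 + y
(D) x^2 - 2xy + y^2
A

An expression E(x,y) is invariant under T if E(T(x,y)) = E(x,y). Here T(x,y) = (-x/2 - sqrt(3)y/2, sqrt(3)x/2 - y/2).
Substitute the transformed coordinates into each option and compare with the original:
(A) x^2 + y^2  ->  (-x/2 - sqrt(3)y/2)^2 + (sqrt(3)x/2 - y/2)^2 = x^2 + y^2   [equals x^2 + y^2: invariant]
(B) x^2 - y^2  ->  (-x/2 - sqrt(3)y/2)^2 - (sqrt(3)x/2 - y/2)^2 = -x^2/2 + sqrt(3)xy + y^2/2   [differs from x^2 - y^2: not invariant]
(C) x^2 + y  ->  (-x/2 - sqrt(3)y/2)^2 + (sqrt(3)x/2 - y/2) = x^2/4 + sqrt(3)xy/2 + sqrt(3)x/2 + 3y^2/4 - y/2   [differs from x^2 + y: not invariant]
(D) x^2 - 2xy + y^2  ->  (-x/2 - sqrt(3)y/2)^2 - 2(-x/2 - sqrt(3)y/2)(sqrt(3)x/2 - y/2) + (sqrt(3)x/2 - y/2)^2 = sqrt(3)x^2/2 + x^2 + xy - sqrt(3)y^2/2 + y^2   [differs from x^2 - 2xy + y^2: not invariant]

Only option (A), x^2 + y^2, is unchanged by the transformation.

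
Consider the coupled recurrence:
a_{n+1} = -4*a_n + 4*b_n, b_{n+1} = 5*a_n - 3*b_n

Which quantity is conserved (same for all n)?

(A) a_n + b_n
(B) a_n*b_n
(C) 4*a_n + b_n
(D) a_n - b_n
A

Replace a_n by a_{n+1} = -4*a_n + 4*b_n and b_n by b_{n+1} = 5*a_n - 3*b_n in each option and simplify:
(A) a_n + b_n  ->  (-4*a_n + 4*b_n) + (5*a_n - 3*b_n) = a_n + b_n   [conserved]
(B) a_n*b_n  ->  (-4*a_n + 4*b_n)*(5*a_n - 3*b_n) = -20*a_n^2 + 32*a_n*b_n - 12*b_n^2   [not conserved]
(C) 4*a_n + b_n  ->  4*(-4*a_n + 4*b_n) + (5*a_n - 3*b_n) = -11*a_n + 13*b_n   [not conserved]
(D) a_n - b_n  ->  (-4*a_n + 4*b_n) - (5*a_n - 3*b_n) = -9*a_n + 7*b_n   [not conserved]

Only (A) a_n + b_n returns to itself after one step, so it is the conserved quantity.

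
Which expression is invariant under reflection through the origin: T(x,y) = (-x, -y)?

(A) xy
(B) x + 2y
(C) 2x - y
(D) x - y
A

The map is reflection through the origin: T(x,y) = (-x, -y).
Substitute the transformed coordinates into each option and compare with the original:
(A) xy  ->  (-x)(-y) = xy   [equals xy: invariant]
(B) x + 2y  ->  (-x) + 2(-y) = -x - 2y   [differs from x + 2y: not invariant]
(C) 2x - y  ->  2(-x) - (-y) = -2x + y   [differs from 2x - y: not invariant]
(D) x - y  ->  (-x) - (-y) = -x + y   [differs from x - y: not invariant]

Only option (A), xy, is unchanged by the transformation.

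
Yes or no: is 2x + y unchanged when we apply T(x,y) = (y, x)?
No

Substitute T(x,y) = (y, x) into the expression and compare with the original.

Original: 2x + y
After applying T: 2(y) + (x) = x + 2y

This differs from the original 2x + y (difference: -x + y), so the expression is NOT invariant.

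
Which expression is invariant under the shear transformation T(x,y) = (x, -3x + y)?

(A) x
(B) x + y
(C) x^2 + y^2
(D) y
A

Under the shear T(x,y) = (x, -3x + y):
Substitute the transformed coordinates into each option and compare with the original:
(A) x  ->  (x) = x   [equals x: invariant]
(B) x + y  ->  (x) + (-3x + y) = -2x + y   [differs from x + y: not invariant]
(C) x^2 + y^2  ->  (x)^2 + (-3x + y)^2 = 10x^2 - 6xy + y^2   [differs from x^2 + y^2: not invariant]
(D) y  ->  (-3x + y) = -3x + y   [differs from y: not invariant]

Only option (A), x, is unchanged by the transformation.
A vertical shear moves points parallel to the y-axis, so the x-coordinate (and any function of x alone) is unchanged.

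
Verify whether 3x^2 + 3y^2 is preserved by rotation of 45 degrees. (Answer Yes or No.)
Yes

Applying rotation by 45 degrees: x' = x*cos(45 degrees) - y*sin(45 degrees) = sqrt(2)x/2 - sqrt(2)y/2, y' = x*sin(45 degrees) + y*cos(45 degrees) = sqrt(2)x/2 + sqrt(2)y/2

Substituting into 3x^2 + 3y^2:
3(sqrt(2)x/2 - sqrt(2)y/2)^2 + 3(sqrt(2)x/2 + sqrt(2)y/2)^2
= 3x^2 + 3y^2

This equals the original expression 3x^2 + 3y^2, so it IS invariant.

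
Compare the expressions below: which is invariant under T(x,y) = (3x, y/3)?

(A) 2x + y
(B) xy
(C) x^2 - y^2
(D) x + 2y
B

An expression E(x,y) is invariant under T if E(T(x,y)) = E(x,y). Here T(x,y) = (3x, y/3).
Substitute the transformed coordinates into each option and compare with the original:
(A) 2x + y  ->  2(3x) + (y/3) = 6x + y/3   [differs from 2x + y: not invariant]
(B) xy  ->  (3x)(y/3) = xy   [equals xy: invariant]
(C) x^2 - y^2  ->  (3x)^2 - (y/3)^2 = 9x^2 - y^2/9   [differs from x^2 - y^2: not invariant]
(D) x + 2y  ->  (3x) + 2(y/3) = 3x + 2y/3   [differs from x + 2y: not invariant]

Only option (B), xy, is unchanged by the transformation.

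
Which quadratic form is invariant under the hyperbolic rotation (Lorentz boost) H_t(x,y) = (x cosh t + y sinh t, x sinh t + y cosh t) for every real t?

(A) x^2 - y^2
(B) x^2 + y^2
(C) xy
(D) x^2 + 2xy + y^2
A

Write x' = x cosh t + y sinh t, y' = x sinh t + y cosh t and substitute into each option:
(A) x^2 - y^2: (x cosh t + y sinh t)^2 - (x sinh t + y cosh t)^2 = x^2(cosh^2 t - sinh^2 t) + 2xy(cosh t sinh t - sinh t cosh t) + y^2(sinh^2 t - cosh^2 t) = x^2 - y^2   [invariant, using cosh^2 t - sinh^2 t = 1]
(B) x^2 + y^2: (x cosh t + y sinh t)^2 + (x sinh t + y cosh t)^2 = (x^2 + y^2)(cosh^2 t + sinh^2 t) + 4xy sinh t cosh t = (x^2 + y^2) cosh 2t + 2xy sinh 2t   [not invariant for t != 0]
(C) xy: (x cosh t + y sinh t)(x sinh t + y cosh t) = xy(cosh^2 t + sinh^2 t) + (x^2 + y^2) sinh t cosh t = xy cosh 2t + (x^2 + y^2)(sinh 2t)/2   [not invariant for t != 0]
(D) x^2 + 2xy + y^2: (x' + y')^2 with x' + y' = (x + y)(cosh t + sinh t) = (x + y)e^t, so it becomes (x + y)^2 e^(2t)   [not invariant for t != 0]

Only (A) x^2 - y^2 is unchanged; it is the Minkowski form preserved by Lorentz boosts, just as x^2 + y^2 is preserved by ordinary rotations.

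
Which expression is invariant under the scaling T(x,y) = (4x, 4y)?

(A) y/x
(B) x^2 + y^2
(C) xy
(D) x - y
A

Under the uniform scaling T(x,y) = (4x, 4y):
Substitute the transformed coordinates into each option and compare with the original:
(A) y/x  ->  (4y)/(4x) = y/x   [equals y/x: invariant]
(B) x^2 + y^2  ->  (4x)^2 + (4y)^2 = 16x^2 + 16y^2   [differs from x^2 + y^2: not invariant]
(C) xy  ->  (4x)(4y) = 16xy   [differs from xy: not invariant]
(D) x - y  ->  (4x) - (4y) = 4x - 4y   [differs from x - y: not invariant]

Only option (A), y/x, is unchanged by the transformation.
The common factor 4 cancels in a ratio of coordinates, while sums, products and sums of squares pick up factors of 4 or 16.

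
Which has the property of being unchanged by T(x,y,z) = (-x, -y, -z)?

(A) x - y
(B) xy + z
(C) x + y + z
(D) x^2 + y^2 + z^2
D

Apply T(x,y,z) = (-x, -y, -z) to each option, i.e. replace (x, y, z) by the transformed coordinates.
Substitute the transformed coordinates into each option and compare with the original:
(A) x - y  ->  (-x) - (-y) = -x + y   [differs from x - y: not invariant]
(B) xy + z  ->  (-x)(-y) + (-z) = xy - z   [differs from xy + z: not invariant]
(C) x + y + z  ->  (-x) + (-y) + (-z) = -x - y - z   [differs from x + y + z: not invariant]
(D) x^2 + y^2 + z^2  ->  (-x)^2 + (-y)^2 + (-z)^2 = x^2 + y^2 + z^2   [equals x^2 + y^2 + z^2: invariant]

Only option (D), x^2 + y^2 + z^2, is unchanged by the transformation.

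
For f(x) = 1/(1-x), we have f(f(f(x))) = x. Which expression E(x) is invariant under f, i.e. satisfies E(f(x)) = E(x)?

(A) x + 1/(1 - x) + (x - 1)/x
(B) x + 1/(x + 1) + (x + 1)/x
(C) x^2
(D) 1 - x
A

Replace x by f(x) = 1/(1 - x) in each option and simplify. As a quick numerical cross-check, also compare E(4) with E(f(4)) = E(-1/3).

(A) x + 1/(1 - x) + (x - 1)/x  ->  (1/(1 - x)) + 1/(1 - (1/(1 - x))) + ((1/(1 - x)) - 1)/(1/(1 - x)), which simplifies back to x + 1/(1 - x) + (x - 1)/x; check: E(4) = 53/12, E(-1/3) = 53/12.   [invariant]
(B) x + 1/(x + 1) + (x + 1)/x  ->  (1/(1 - x)) + 1/((1/(1 - x)) + 1) + ((1/(1 - x)) + 1)/(1/(1 - x)) = (-x^3 + 6x^2 - 11x + 7)/(x^2 - 3x + 2); check: E(4) = 109/20 but E(-1/3) = -5/6.   [not invariant]
(C) x^2  ->  (1/(1 - x))^2 = (x - 1)^(-2); check: E(4) = 16 but E(-1/3) = 1/9.   [not invariant]
(D) 1 - x  ->  1 - (1/(1 - x)) = x/(x - 1); check: E(4) = -3 but E(-1/3) = 4/3.   [not invariant]

Only (A) is unchanged. Indeed f(f(x)) = 1/(1 - 1/(1-x)) = (1-x)/(-x) = (x-1)/x, so E(x) = x + f(x) + f(f(x)) is the sum over the whole 3-cycle; applying f just permutes the three terms cyclically (x -> f(x) -> f(f(x)) -> x), leaving the sum unchanged.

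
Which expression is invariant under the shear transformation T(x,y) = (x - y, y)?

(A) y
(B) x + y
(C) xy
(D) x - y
A

Under the shear T(x,y) = (x - y, y):
Substitute the transformed coordinates into each option and compare with the original:
(A) y  ->  (y) = y   [equals y: invariant]
(B) x + y  ->  (x - y) + (y) = x   [differs from x + y: not invariant]
(C) xy  ->  (x - y)(y) = xy - y^2   [differs from xy: not invariant]
(D) x - y  ->  (x - y) - (y) = x - 2y   [differs from x - y: not invariant]

Only option (A), y, is unchanged by the transformation.
A horizontal shear moves points parallel to the x-axis, so the y-coordinate (and any function of y alone) is unchanged.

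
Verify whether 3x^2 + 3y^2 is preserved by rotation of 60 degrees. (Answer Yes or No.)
Yes

Applying rotation by 60 degrees: x' = x*cos(60 degrees) - y*sin(60 degrees) = x/2 - sqrt(3)y/2, y' = x*sin(60 degrees) + y*cos(60 degrees) = sqrt(3)x/2 + y/2

Substituting into 3x^2 + 3y^2:
3(x/2 - sqrt(3)y/2)^2 + 3(sqrt(3)x/2 + y/2)^2
= 3x^2 + 3y^2

This equals the original expression 3x^2 + 3y^2, so it IS invariant.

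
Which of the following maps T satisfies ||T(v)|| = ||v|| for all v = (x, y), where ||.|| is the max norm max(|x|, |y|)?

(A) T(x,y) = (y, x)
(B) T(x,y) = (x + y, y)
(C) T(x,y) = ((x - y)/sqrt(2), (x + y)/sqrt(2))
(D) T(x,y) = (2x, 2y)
A

A transformation preserves a norm if ||T(v)|| = ||v|| for every v; a single vector where the norm changes rules an option out.

(A) T(x,y) = (y, x): preserves the norm -- it only permutes the coordinates and/or flips signs, which leaves max(|x|, |y|) unchanged.
(B) T(x,y) = (x + y, y): v = (1, 1) has norm max(|1|, |1|) = 1, but T(v) = (2, 1) has norm 2 -- not preserved.
(C) T(x,y) = ((x - y)/sqrt(2), (x + y)/sqrt(2)): v = (1, 0) has norm max(|1|, |0|) = 1, but T(v) = (sqrt(2)/2, sqrt(2)/2) has norm sqrt(2)/2 -- not preserved.
(D) T(x,y) = (2x, 2y): v = (1, 0) has norm max(|1|, |0|) = 1, but T(v) = (2, 0) has norm 2 -- not preserved.

Therefore the answer is (A).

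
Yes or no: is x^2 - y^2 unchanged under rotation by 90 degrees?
No

Applying rotation by 90 degrees: x' = x*cos(90 degrees) - y*sin(90 degrees) = -y, y' = x*sin(90 degrees) + y*cos(90 degrees) = x

Substituting into x^2 - y^2:
(-y)^2 - (x)^2
= -x^2 + y^2

This differs from the original expression x^2 - y^2, so it is NOT invariant.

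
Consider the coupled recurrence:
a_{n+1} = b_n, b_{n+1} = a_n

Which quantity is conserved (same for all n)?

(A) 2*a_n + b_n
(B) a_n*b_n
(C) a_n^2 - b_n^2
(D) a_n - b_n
B

Replace a_n by a_{n+1} = b_n and b_n by b_{n+1} = a_n in each option and simplify:
(A) 2*a_n + b_n  ->  2*(b_n) + (a_n) = a_n + 2*b_n   [not conserved]
(B) a_n*b_n  ->  (b_n)*(a_n) = a_n*b_n   [conserved]
(C) a_n^2 - b_n^2  ->  (b_n)^2 - (a_n)^2 = -a_n^2 + b_n^2   [not conserved]
(D) a_n - b_n  ->  (b_n) - (a_n) = -a_n + b_n   [not conserved]

Only (B) a_n*b_n returns to itself after one step, so it is the conserved quantity.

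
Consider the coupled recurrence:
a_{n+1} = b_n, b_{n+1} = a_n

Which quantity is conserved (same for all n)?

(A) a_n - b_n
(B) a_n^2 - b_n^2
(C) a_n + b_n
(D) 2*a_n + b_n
C

Replace a_n by a_{n+1} = b_n and b_n by b_{n+1} = a_n in each option and simplify:
(A) a_n - b_n  ->  (b_n) - (a_n) = -a_n + b_n   [not conserved]
(B) a_n^2 - b_n^2  ->  (b_n)^2 - (a_n)^2 = -a_n^2 + b_n^2   [not conserved]
(C) a_n + b_n  ->  (b_n) + (a_n) = a_n + b_n   [conserved]
(D) 2*a_n + b_n  ->  2*(b_n) + (a_n) = a_n + 2*b_n   [not conserved]

Only (C) a_n + b_n returns to itself after one step, so it is the conserved quantity.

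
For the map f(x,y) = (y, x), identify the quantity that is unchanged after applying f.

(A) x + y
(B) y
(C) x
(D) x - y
A

For f(x,y) = (y, x):
After applying f: x' = y, y' = x. So x' + y' = y + x = x + y.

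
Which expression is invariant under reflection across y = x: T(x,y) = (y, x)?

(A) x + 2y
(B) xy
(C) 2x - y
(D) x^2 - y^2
B

The map is reflection across y = x: T(x,y) = (y, x).
Substitute the transformed coordinates into each option and compare with the original:
(A) x + 2y  ->  (y) + 2(x) = 2x + y   [differs from x + 2y: not invariant]
(B) xy  ->  (y)(x) = xy   [equals xy: invariant]
(C) 2x - y  ->  2(y) - (x) = -x + 2y   [differs from 2x - y: not invariant]
(D) x^2 - y^2  ->  (y)^2 - (x)^2 = -x^2 + y^2   [differs from x^2 - y^2: not invariant]

Only option (B), xy, is unchanged by the transformation.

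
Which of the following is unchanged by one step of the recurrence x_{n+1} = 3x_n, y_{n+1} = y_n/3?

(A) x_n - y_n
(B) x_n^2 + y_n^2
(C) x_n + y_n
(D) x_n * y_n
D

For the recurrence x_{n+1} = 3x_n, y_{n+1} = y_n/3:

x_{n+1} * y_{n+1} = (3x_n) * (y_n/3) = x_n * y_n
The product is conserved.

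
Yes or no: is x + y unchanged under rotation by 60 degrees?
No

Applying rotation by 60 degrees: x' = x*cos(60 degrees) - y*sin(60 degrees) = x/2 - sqrt(3)y/2, y' = x*sin(60 degrees) + y*cos(60 degrees) = sqrt(3)x/2 + y/2

Substituting into x + y:
(x/2 - sqrt(3)y/2) + (sqrt(3)x/2 + y/2)
= x/2 + sqrt(3)x/2 - sqrt(3)y/2 + y/2

This differs from the original expression x + y, so it is NOT invariant.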